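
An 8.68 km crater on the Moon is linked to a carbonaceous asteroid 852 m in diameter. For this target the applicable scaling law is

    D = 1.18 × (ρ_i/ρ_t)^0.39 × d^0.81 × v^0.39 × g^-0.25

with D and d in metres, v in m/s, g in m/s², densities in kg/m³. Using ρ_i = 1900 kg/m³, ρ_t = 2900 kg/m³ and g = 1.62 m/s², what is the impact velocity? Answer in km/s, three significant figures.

Rearranging for v: v = [D / (1.18 · (1900/2900)^0.39 · 852^0.81 · 1.62^-0.25)]^(1/0.39).
D = 8680 m.
(1900/2900)^0.39 = 0.8480
852^0.81 = 236.4
1.62^-0.25 = 0.8864
Denominator = 1.18 × 0.8480 × 236.4 × 0.8864 = 209.7
D / 209.7 = 8680 / 209.7 = 41.39
v = 41.39^(1/0.39) = 41.39^2.5641 = 13992 m/s

v ≈ 14.0 km/s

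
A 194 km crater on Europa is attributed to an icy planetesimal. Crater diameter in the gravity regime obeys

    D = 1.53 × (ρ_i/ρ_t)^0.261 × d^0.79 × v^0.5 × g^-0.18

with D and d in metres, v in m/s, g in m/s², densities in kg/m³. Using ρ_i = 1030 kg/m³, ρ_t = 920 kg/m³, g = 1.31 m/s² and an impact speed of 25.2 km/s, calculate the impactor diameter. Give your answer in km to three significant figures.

d ≈ 4.84 km

Rearranging for d: d = [D / (1.53 · (1030/920)^0.261 · 25200^0.5 · 1.31^-0.18)]^(1/0.79).
D = 194000 m.
(1030/920)^0.261 = 1.030
25200^0.5 = 158.7
1.31^-0.18 = 0.9526
Denominator = 1.53 × 1.030 × 158.7 × 0.9526 = 238.2
D / 238.2 = 194000 / 238.2 = 814.4
d = 814.4^(1/0.79) = 814.4^1.2658 = 4837 m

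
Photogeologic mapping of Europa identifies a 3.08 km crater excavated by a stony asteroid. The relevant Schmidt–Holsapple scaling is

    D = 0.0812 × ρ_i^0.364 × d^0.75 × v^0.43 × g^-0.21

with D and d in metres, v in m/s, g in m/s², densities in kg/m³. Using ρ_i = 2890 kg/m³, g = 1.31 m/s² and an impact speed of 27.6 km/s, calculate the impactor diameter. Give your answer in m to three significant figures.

d ≈ 81.7 m

Rearranging for d: d = [D / (0.0812 · 2890^0.364 · 27600^0.43 · 1.31^-0.21)]^(1/0.75).
D = 3080 m.
2890^0.364 = 18.19
27600^0.43 = 81.21
1.31^-0.21 = 0.9449
Denominator = 0.0812 × 18.19 × 81.21 × 0.9449 = 113.3
D / 113.3 = 3080 / 113.3 = 27.18
d = 27.18^(1/0.75) = 27.18^1.3333 = 81.71 m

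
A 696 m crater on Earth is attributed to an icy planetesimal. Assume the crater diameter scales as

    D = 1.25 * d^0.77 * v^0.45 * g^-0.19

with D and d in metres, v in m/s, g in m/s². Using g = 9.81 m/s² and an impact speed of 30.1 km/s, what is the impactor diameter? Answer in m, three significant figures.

Rearranging for d: d = [D / (1.25 · 30100^0.45 · 9.81^-0.19)]^(1/0.77).
30100^0.45 = 103.6
9.81^-0.19 = 0.6480
Denominator = 1.25 × 103.6 × 0.6480 = 83.92
D / 83.92 = 696 / 83.92 = 8.294
d = 8.294^(1/0.77) = 8.294^1.2987 = 15.60 m

d ≈ 15.6 m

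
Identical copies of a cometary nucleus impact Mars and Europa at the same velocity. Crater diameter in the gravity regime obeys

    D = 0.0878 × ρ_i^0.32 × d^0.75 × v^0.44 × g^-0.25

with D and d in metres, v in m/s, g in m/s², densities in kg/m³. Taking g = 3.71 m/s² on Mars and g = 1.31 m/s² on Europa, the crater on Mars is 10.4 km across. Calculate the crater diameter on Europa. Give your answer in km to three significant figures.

All impactor-dependent factors cancel in the ratio, leaving D_Europa/D_Mars = (g_Europa/g_Mars)^-0.25.
(1.31/3.71)^-0.25 = 0.3531^-0.25 = 1.297
D_Europa = 1.297 × 10.4 km = 13.5 km

D ≈ 13.5 km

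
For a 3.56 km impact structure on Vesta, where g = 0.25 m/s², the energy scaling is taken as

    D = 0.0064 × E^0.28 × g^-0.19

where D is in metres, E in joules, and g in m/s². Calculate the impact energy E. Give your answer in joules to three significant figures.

Rearranging: E = [D / (0.0064 · g^-0.19)]^(1/0.28).
D = 3560 m.
g^-0.19 = 0.25^-0.19 = 1.301
D / (0.0064 × 1.301) = 3560 / (8.326 × 10^-3) = 4.276 × 10^5
E = (4.276 × 10^5)^3.5714 = 1.290 × 10^20 J

E ≈ 1.29 × 10^20 J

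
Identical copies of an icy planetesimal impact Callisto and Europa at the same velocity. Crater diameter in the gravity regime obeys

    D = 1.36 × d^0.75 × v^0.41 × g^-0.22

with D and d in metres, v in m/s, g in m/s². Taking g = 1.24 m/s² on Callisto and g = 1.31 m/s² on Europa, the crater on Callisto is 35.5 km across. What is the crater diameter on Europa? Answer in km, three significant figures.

D ≈ 35.1 km

All impactor-dependent factors cancel in the ratio, leaving D_Europa/D_Callisto = (g_Europa/g_Callisto)^-0.22.
(1.31/1.24)^-0.22 = 1.056^-0.22 = 0.9881
D_Europa = 0.9881 × 35.5 km = 35.1 km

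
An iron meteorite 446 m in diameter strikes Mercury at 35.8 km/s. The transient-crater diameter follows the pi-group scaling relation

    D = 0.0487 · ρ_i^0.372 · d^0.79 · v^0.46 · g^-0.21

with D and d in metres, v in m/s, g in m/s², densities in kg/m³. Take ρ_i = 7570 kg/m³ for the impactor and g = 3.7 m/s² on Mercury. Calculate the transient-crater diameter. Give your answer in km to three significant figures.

D ≈ 15.8 km

In SI units: v = 35800 m/s.
ρ_i^0.372 = 7570^0.372 = 27.73
d^0.79 = 446^0.79 = 123.9
v^0.46 = 35800^0.46 = 124.4
g^-0.21 = 3.7^-0.21 = 0.7598
D = 0.0487 × 27.73 × 123.9 × 124.4 × 0.7598 = 15815 m
   = 15.82 km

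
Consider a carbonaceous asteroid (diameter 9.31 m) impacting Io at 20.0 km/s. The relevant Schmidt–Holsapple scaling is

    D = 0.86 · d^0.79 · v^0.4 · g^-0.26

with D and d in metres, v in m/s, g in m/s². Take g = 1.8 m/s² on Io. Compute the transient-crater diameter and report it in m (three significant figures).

D ≈ 226 m

In SI units: v = 20000 m/s.
d^0.79 = 9.31^0.79 = 5.827
v^0.4 = 20000^0.4 = 52.53
g^-0.26 = 1.8^-0.26 = 0.8583
D = 0.86 × 5.827 × 52.53 × 0.8583 = 225.9 m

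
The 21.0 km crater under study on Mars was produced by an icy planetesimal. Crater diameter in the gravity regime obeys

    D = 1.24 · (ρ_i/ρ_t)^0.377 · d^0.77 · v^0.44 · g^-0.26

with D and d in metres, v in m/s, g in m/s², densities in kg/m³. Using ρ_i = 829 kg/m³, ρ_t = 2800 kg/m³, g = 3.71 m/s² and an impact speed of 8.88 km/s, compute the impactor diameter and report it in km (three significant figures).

Rearranging for d: d = [D / (1.24 · (829/2800)^0.377 · 8880^0.44 · 3.71^-0.26)]^(1/0.77).
D = 21000 m.
(829/2800)^0.377 = 0.6320
8880^0.44 = 54.61
3.71^-0.26 = 0.7112
Denominator = 1.24 × 0.6320 × 54.61 × 0.7112 = 30.44
D / 30.44 = 21000 / 30.44 = 689.9
d = 689.9^(1/0.77) = 689.9^1.2987 = 4861 m

d ≈ 4.86 km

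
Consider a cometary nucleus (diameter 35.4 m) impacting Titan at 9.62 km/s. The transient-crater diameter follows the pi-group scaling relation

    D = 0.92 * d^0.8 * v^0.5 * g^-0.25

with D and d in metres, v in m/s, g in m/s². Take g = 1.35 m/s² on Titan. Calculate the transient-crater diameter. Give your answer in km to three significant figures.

In SI units: v = 9620 m/s.
d^0.8 = 35.4^0.8 = 17.35
v^0.5 = 9620^0.5 = 98.08
g^-0.25 = 1.35^-0.25 = 0.9277
D = 0.92 × 17.35 × 98.08 × 0.9277 = 1452 m
   = 1.452 km

D ≈ 1.45 km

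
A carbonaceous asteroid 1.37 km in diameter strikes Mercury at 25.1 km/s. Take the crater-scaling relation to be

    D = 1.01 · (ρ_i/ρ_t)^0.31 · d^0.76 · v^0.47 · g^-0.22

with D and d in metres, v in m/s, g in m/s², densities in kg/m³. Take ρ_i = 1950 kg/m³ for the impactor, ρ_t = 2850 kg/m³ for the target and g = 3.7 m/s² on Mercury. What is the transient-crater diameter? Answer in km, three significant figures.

D ≈ 19.1 km

In SI units: d = 1370 m, v = 25100 m/s.
(ρ_i/ρ_t)^0.31 = (1950/2850)^0.31 = 0.8890
d^0.76 = 1370^0.76 = 242.1
v^0.47 = 25100^0.47 = 116.9
g^-0.22 = 3.7^-0.22 = 0.7499
D = 1.01 × 0.8890 × 242.1 × 116.9 × 0.7499 = 19056 m
   = 19.06 km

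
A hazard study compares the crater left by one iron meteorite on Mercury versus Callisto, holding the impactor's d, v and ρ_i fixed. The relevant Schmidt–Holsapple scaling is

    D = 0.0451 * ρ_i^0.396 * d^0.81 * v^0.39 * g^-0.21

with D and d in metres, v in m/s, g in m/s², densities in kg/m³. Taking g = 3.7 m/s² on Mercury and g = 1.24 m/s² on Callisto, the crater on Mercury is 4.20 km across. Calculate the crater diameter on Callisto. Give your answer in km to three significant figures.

D ≈ 5.28 km

All impactor-dependent factors cancel in the ratio, leaving D_Callisto/D_Mercury = (g_Callisto/g_Mercury)^-0.21.
(1.24/3.7)^-0.21 = 0.3351^-0.21 = 1.258
D_Callisto = 1.258 × 4.20 km = 5.28 km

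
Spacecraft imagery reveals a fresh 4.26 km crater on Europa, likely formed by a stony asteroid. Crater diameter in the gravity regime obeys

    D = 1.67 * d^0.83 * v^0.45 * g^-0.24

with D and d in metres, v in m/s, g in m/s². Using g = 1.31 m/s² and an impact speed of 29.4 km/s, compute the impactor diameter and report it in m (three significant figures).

Rearranging for d: d = [D / (1.67 · 29400^0.45 · 1.31^-0.24)]^(1/0.83).
D = 4260 m.
29400^0.45 = 102.5
1.31^-0.24 = 0.9372
Denominator = 1.67 × 102.5 × 0.9372 = 160.4
D / 160.4 = 4260 / 160.4 = 26.56
d = 26.56^(1/0.83) = 26.56^1.2048 = 51.99 m

d ≈ 52.0 m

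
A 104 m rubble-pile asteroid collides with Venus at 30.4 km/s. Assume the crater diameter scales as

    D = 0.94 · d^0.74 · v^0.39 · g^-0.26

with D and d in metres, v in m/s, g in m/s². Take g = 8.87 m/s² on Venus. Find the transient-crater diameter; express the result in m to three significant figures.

D ≈ 928 m

In SI units: v = 30400 m/s.
d^0.74 = 104^0.74 = 31.09
v^0.39 = 30400^0.39 = 56.02
g^-0.26 = 8.87^-0.26 = 0.5669
D = 0.94 × 31.09 × 56.02 × 0.5669 = 928.1 m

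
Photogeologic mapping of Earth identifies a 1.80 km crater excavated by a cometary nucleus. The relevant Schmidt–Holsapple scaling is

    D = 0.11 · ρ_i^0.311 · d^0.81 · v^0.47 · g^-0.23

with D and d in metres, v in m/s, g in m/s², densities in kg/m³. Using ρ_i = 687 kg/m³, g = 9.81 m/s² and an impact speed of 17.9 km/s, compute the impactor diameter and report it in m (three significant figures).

Rearranging for d: d = [D / (0.11 · 687^0.311 · 17900^0.47 · 9.81^-0.23)]^(1/0.81).
D = 1800 m.
687^0.311 = 7.626
17900^0.47 = 99.73
9.81^-0.23 = 0.5914
Denominator = 0.11 × 7.626 × 99.73 × 0.5914 = 49.48
D / 49.48 = 1800 / 49.48 = 36.38
d = 36.38^(1/0.81) = 36.38^1.2346 = 84.54 m

d ≈ 84.5 m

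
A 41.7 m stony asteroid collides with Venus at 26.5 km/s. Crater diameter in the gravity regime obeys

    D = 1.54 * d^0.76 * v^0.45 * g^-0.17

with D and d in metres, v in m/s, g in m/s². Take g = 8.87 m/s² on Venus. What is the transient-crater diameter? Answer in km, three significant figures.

In SI units: v = 26500 m/s.
d^0.76 = 41.7^0.76 = 17.03
v^0.45 = 26500^0.45 = 97.83
g^-0.17 = 8.87^-0.17 = 0.6900
D = 1.54 × 17.03 × 97.83 × 0.6900 = 1770 m
   = 1.770 km

D ≈ 1.77 km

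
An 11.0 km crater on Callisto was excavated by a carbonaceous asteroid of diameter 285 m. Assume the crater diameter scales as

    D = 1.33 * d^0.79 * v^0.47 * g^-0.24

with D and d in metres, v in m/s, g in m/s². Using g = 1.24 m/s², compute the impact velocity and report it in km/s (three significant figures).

v ≈ 18.1 km/s

Rearranging for v: v = [D / (1.33 · 285^0.79 · 1.24^-0.24)]^(1/0.47).
D = 11000 m.
285^0.79 = 86.96
1.24^-0.24 = 0.9497
Denominator = 1.33 × 86.96 × 0.9497 = 109.8
D / 109.8 = 11000 / 109.8 = 100.2
v = 100.2^(1/0.47) = 100.2^2.1277 = 18082 m/s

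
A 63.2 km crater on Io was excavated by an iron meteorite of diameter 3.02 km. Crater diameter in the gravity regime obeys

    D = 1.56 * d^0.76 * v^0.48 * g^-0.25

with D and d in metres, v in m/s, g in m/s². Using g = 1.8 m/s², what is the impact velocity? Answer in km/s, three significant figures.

v ≈ 16.7 km/s

Rearranging for v: v = [D / (1.56 · 3020^0.76 · 1.8^-0.25)]^(1/0.48).
D = 63200 m.
3020^0.76 = 441.4
1.8^-0.25 = 0.8633
Denominator = 1.56 × 441.4 × 0.8633 = 594.5
D / 594.5 = 63200 / 594.5 = 106.3
v = 106.3^(1/0.48) = 106.3^2.0833 = 16668 m/s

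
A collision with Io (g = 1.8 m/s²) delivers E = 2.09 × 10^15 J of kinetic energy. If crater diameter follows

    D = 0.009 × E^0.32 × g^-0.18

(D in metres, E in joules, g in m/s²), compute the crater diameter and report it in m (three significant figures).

D ≈ 647 m

E^0.32 = (2.09 × 10^15)^0.32 = 7.988 × 10^4
g^-0.18 = 1.8^-0.18 = 0.8996
D = 0.009 × 7.988 × 10^4 × 0.8996 = 646.7 m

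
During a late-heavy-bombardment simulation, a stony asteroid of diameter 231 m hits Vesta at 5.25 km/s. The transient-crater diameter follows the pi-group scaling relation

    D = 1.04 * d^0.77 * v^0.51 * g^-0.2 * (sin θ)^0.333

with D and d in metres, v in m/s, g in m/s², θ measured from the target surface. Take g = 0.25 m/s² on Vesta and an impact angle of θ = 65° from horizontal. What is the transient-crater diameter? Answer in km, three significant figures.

D ≈ 6.93 km

In SI units: v = 5250 m/s.
d^0.77 = 231^0.77 = 66.07
v^0.51 = 5250^0.51 = 78.94
g^-0.2 = 0.25^-0.2 = 1.320
(sin 65°)^0.333 = 0.9063^0.333 = 0.9678
D = 1.04 × 66.07 × 78.94 × 1.320 × 0.9678 = 6929 m
   = 6.929 km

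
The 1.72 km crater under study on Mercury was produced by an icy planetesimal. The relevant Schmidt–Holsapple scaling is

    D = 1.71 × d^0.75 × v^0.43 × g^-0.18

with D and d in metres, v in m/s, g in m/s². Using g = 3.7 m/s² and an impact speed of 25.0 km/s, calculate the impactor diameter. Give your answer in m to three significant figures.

d ≈ 41.5 m

Rearranging for d: d = [D / (1.71 · 25000^0.43 · 3.7^-0.18)]^(1/0.75).
D = 1720 m.
25000^0.43 = 77.82
3.7^-0.18 = 0.7902
Denominator = 1.71 × 77.82 × 0.7902 = 105.2
D / 105.2 = 1720 / 105.2 = 16.35
d = 16.35^(1/0.75) = 16.35^1.3333 = 41.49 m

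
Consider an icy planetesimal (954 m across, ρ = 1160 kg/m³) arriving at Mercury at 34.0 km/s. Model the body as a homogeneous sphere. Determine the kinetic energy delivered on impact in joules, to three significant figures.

v = 34000 m/s.
Mass m = (π/6) ρ d³ = (π/6) × 1160 × (954)³ = 5.274 × 10^11 kg
E = ½ m v² = 0.5 × 5.274 × 10^11 × (34000)² = 3.048 × 10^20 J

E ≈ 3.05 × 10^20 J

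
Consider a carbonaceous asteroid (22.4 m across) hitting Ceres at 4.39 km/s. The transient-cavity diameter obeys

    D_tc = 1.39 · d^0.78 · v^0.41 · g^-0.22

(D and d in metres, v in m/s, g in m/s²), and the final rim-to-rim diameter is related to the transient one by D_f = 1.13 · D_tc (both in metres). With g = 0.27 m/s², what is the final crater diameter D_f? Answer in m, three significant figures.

D_f ≈ 738 m

v = 4390 m/s.
d^0.78 = 22.4^0.78 = 11.30
v^0.41 = 4390^0.41 = 31.15
g^-0.22 = 0.27^-0.22 = 1.334
D_tc = 1.39 × 11.30 × 31.15 × 1.334 = 652.7 m
D_f = 1.13 × 652.7 = 737.6 m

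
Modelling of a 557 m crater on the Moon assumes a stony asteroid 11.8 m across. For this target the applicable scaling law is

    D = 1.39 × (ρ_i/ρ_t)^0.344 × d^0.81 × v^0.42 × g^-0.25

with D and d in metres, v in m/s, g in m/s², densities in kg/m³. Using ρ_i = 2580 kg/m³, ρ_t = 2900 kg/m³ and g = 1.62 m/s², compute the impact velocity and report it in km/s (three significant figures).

Rearranging for v: v = [D / (1.39 · (2580/2900)^0.344 · 11.8^0.81 · 1.62^-0.25)]^(1/0.42).
(2580/2900)^0.344 = 0.9606
11.8^0.81 = 7.383
1.62^-0.25 = 0.8864
Denominator = 1.39 × 0.9606 × 7.383 × 0.8864 = 8.738
D / 8.738 = 557 / 8.738 = 63.74
v = 63.74^(1/0.42) = 63.74^2.381 = 19784 m/s

v ≈ 19.8 km/s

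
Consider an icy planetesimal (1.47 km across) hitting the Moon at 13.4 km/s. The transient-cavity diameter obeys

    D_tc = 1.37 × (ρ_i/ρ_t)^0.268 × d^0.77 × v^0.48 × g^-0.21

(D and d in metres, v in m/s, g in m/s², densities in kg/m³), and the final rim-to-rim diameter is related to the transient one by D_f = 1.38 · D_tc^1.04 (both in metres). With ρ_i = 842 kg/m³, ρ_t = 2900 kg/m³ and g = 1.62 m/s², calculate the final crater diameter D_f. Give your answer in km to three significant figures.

In SI: d = 1470 m, v = 13400 m/s.
(ρ_i/ρ_t)^0.268 = (842/2900)^0.268 = 0.7179
d^0.77 = 1470^0.77 = 274.7
v^0.48 = 13400^0.48 = 95.72
g^-0.21 = 1.62^-0.21 = 0.9037
D_tc = 1.37 × 0.7179 × 274.7 × 95.72 × 0.9037 = 23370 m
D_f = 1.38 × (23370)^1.04 = 48226 m
     = 48.23 km

D_f ≈ 48.2 km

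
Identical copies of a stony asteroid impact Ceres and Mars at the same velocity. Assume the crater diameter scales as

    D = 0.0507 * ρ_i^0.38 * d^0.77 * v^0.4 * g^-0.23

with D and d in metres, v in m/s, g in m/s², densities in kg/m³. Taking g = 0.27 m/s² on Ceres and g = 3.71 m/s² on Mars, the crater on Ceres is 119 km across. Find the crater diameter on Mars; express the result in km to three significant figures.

D ≈ 65.1 km

All impactor-dependent factors cancel in the ratio, leaving D_Mars/D_Ceres = (g_Mars/g_Ceres)^-0.23.
(3.71/0.27)^-0.23 = 13.74^-0.23 = 0.5473
D_Mars = 0.5473 × 119 km = 65.1 km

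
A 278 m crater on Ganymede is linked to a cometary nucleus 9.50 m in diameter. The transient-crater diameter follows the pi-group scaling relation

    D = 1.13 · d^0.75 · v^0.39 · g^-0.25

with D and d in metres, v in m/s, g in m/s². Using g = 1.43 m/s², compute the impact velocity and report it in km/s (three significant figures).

Rearranging for v: v = [D / (1.13 · 9.5^0.75 · 1.43^-0.25)]^(1/0.39).
9.5^0.75 = 5.411
1.43^-0.25 = 0.9145
Denominator = 1.13 × 5.411 × 0.9145 = 5.592
D / 5.592 = 278 / 5.592 = 49.71
v = 49.71^(1/0.39) = 49.71^2.5641 = 22380 m/s

v ≈ 22.4 km/s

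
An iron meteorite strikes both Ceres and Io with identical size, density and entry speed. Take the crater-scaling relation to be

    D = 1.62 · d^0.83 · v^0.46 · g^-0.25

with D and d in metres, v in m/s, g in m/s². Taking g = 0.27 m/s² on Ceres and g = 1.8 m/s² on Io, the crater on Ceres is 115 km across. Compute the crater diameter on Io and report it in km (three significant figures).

D ≈ 71.6 km

All impactor-dependent factors cancel in the ratio, leaving D_Io/D_Ceres = (g_Io/g_Ceres)^-0.25.
(1.8/0.27)^-0.25 = 6.667^-0.25 = 0.6223
D_Io = 0.6223 × 115 km = 71.6 km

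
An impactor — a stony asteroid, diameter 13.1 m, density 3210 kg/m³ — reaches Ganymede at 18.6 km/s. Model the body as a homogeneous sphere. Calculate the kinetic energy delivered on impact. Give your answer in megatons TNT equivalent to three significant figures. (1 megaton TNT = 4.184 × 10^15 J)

v = 18600 m/s.
Mass m = (π/6) ρ d³ = (π/6) × 3210 × (13.1)³ = 3.778 × 10^6 kg
E = ½ m v² = 0.5 × 3.778 × 10^6 × (18600)² = 6.535 × 10^14 J
   = 6.535 × 10^14 / 4.184×10^15 = 0.1562 Mt

E ≈ 0.156 Mt TNT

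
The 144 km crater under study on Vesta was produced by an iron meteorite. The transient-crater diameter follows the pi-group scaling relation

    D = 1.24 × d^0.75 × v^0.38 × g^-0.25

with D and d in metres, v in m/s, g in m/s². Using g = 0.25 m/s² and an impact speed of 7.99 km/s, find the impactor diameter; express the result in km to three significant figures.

Rearranging for d: d = [D / (1.24 · 7990^0.38 · 0.25^-0.25)]^(1/0.75).
D = 144000 m.
7990^0.38 = 30.41
0.25^-0.25 = 1.414
Denominator = 1.24 × 30.41 × 1.414 = 53.32
D / 53.32 = 144000 / 53.32 = 2701
d = 2701^(1/0.75) = 2701^1.3333 = 37606 m

d ≈ 37.6 km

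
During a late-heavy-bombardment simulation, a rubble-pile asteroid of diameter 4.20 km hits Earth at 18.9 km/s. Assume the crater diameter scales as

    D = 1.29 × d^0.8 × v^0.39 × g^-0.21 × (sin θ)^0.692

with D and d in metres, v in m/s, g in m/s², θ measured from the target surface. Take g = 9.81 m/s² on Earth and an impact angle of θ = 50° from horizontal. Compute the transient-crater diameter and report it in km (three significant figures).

In SI units: d = 4200 m, v = 18900 m/s.
d^0.8 = 4200^0.8 = 791.8
v^0.39 = 18900^0.39 = 46.54
g^-0.21 = 9.81^-0.21 = 0.6191
(sin 50°)^0.692 = 0.7660^0.692 = 0.8315
D = 1.29 × 791.8 × 46.54 × 0.6191 × 0.8315 = 24471 m
   = 24.47 km

D ≈ 24.5 km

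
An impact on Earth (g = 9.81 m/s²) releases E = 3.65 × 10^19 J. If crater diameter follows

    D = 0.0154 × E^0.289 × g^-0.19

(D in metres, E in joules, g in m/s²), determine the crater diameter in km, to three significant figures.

D ≈ 4.49 km

E^0.289 = (3.65 × 10^19)^0.289 = 4.503 × 10^5
g^-0.19 = 9.81^-0.19 = 0.6480
D = 0.0154 × 4.503 × 10^5 × 0.6480 = 4494 m
   = 4.494 km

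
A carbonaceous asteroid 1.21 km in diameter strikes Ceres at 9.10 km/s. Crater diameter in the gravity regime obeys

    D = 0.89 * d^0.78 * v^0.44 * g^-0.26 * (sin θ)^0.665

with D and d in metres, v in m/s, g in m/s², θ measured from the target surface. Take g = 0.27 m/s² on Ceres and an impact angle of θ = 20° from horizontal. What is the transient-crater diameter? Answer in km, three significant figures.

D ≈ 8.59 km

In SI units: d = 1210 m, v = 9100 m/s.
d^0.78 = 1210^0.78 = 253.8
v^0.44 = 9100^0.44 = 55.20
g^-0.26 = 0.27^-0.26 = 1.406
(sin 20°)^0.665 = 0.3420^0.665 = 0.4899
D = 0.89 × 253.8 × 55.20 × 1.406 × 0.4899 = 8588 m
   = 8.588 km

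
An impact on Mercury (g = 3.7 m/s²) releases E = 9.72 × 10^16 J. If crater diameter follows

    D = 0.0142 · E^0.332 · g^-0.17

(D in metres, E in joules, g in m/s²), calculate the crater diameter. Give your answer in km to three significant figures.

D ≈ 4.96 km

E^0.332 = (9.72 × 10^16)^0.332 = 4.364 × 10^5
g^-0.17 = 3.7^-0.17 = 0.8006
D = 0.0142 × 4.364 × 10^5 × 0.8006 = 4961 m
   = 4.961 km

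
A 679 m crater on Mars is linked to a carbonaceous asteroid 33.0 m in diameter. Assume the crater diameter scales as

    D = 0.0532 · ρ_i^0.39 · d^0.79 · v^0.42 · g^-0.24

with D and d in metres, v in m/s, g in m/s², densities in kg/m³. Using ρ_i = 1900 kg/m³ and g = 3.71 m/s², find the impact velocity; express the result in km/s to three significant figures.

Rearranging for v: v = [D / (0.0532 · 1900^0.39 · 33^0.79 · 3.71^-0.24)]^(1/0.42).
1900^0.39 = 19.00
33^0.79 = 15.84
3.71^-0.24 = 0.7300
Denominator = 0.0532 × 19.00 × 15.84 × 0.7300 = 11.69
D / 11.69 = 679 / 11.69 = 58.08
v = 58.08^(1/0.42) = 58.08^2.381 = 15854 m/s

v ≈ 15.9 km/s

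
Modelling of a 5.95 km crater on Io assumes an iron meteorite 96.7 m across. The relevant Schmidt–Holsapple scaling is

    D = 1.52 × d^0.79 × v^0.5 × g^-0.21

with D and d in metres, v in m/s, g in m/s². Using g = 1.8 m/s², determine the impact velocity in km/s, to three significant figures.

Rearranging for v: v = [D / (1.52 · 96.7^0.79 · 1.8^-0.21)]^(1/0.5).
D = 5950 m.
96.7^0.79 = 37.02
1.8^-0.21 = 0.8839
Denominator = 1.52 × 37.02 × 0.8839 = 49.74
D / 49.74 = 5950 / 49.74 = 119.6
v = 119.6^(1/0.5) = 119.6^2 = 14304 m/s

v ≈ 14.3 km/s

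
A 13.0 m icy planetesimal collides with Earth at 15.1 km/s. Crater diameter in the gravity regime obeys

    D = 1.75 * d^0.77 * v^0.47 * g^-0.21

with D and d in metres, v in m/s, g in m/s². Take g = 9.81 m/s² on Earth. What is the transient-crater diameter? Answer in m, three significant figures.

D ≈ 719 m

In SI units: v = 15100 m/s.
d^0.77 = 13^0.77 = 7.207
v^0.47 = 15100^0.47 = 92.07
g^-0.21 = 9.81^-0.21 = 0.6191
D = 1.75 × 7.207 × 92.07 × 0.6191 = 718.9 m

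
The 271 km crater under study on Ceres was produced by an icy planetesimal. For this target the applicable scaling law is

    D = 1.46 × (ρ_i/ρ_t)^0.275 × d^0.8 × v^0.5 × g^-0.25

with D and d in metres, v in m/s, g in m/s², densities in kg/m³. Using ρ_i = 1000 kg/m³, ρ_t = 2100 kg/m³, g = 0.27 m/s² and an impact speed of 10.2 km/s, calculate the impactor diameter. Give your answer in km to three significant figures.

Rearranging for d: d = [D / (1.46 · (1000/2100)^0.275 · 10200^0.5 · 0.27^-0.25)]^(1/0.8).
D = 271000 m.
(1000/2100)^0.275 = 0.8154
10200^0.5 = 101.0
0.27^-0.25 = 1.387
Denominator = 1.46 × 0.8154 × 101.0 × 1.387 = 166.8
D / 166.8 = 271000 / 166.8 = 1625
d = 1625^(1/0.8) = 1625^1.25 = 10317 m

d ≈ 10.3 km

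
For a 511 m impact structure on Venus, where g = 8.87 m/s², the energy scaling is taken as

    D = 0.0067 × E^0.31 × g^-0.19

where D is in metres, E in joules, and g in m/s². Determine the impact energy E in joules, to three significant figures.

Rearranging: E = [D / (0.0067 · g^-0.19)]^(1/0.31).
g^-0.19 = 8.87^-0.19 = 0.6605
D / (0.0067 × 0.6605) = 511 / (4.425 × 10^-3) = 1.155 × 10^5
E = (1.155 × 10^5)^3.2258 = 2.142 × 10^16 J

E ≈ 2.14 × 10^16 J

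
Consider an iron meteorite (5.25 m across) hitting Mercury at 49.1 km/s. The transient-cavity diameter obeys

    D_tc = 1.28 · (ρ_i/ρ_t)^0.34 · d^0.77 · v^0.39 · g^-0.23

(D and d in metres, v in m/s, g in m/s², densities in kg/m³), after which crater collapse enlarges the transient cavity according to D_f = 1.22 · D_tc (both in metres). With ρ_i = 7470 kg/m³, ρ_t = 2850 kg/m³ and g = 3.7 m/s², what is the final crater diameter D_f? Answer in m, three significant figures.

D_f ≈ 388 m

v = 49100 m/s.
(ρ_i/ρ_t)^0.34 = (7470/2850)^0.34 = 1.388
d^0.77 = 5.25^0.77 = 3.585
v^0.39 = 49100^0.39 = 67.53
g^-0.23 = 3.7^-0.23 = 0.7401
D_tc = 1.28 × 1.388 × 3.585 × 67.53 × 0.7401 = 318.3 m
D_f = 1.22 × 318.3 = 388.3 m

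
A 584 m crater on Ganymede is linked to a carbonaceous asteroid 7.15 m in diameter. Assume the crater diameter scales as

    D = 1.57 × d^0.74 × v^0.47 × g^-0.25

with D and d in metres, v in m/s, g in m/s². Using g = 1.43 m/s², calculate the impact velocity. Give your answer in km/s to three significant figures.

Rearranging for v: v = [D / (1.57 · 7.15^0.74 · 1.43^-0.25)]^(1/0.47).
7.15^0.74 = 4.287
1.43^-0.25 = 0.9145
Denominator = 1.57 × 4.287 × 0.9145 = 6.155
D / 6.155 = 584 / 6.155 = 94.88
v = 94.88^(1/0.47) = 94.88^2.1277 = 16100 m/s

v ≈ 16.1 km/s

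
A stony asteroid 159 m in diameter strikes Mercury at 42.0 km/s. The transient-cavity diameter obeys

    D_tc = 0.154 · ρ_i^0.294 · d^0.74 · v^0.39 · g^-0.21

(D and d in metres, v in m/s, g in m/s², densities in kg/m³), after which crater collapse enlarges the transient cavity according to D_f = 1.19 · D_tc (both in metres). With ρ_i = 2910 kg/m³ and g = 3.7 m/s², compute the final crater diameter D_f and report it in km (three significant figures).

v = 42000 m/s.
ρ_i^0.294 = 2910^0.294 = 10.43
d^0.74 = 159^0.74 = 42.56
v^0.39 = 42000^0.39 = 63.54
g^-0.21 = 3.7^-0.21 = 0.7598
D_tc = 0.154 × 10.43 × 42.56 × 63.54 × 0.7598 = 3300 m
D_f = 1.19 × 3300 = 3927 m
     = 3.927 km

D_f ≈ 3.93 km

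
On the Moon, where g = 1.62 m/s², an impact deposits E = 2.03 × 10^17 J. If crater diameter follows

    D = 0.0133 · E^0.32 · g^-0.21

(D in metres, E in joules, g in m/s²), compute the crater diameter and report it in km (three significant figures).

E^0.32 = (2.03 × 10^17)^0.32 = 3.455 × 10^5
g^-0.21 = 1.62^-0.21 = 0.9037
D = 0.0133 × 3.455 × 10^5 × 0.9037 = 4153 m
   = 4.153 km

D ≈ 4.15 km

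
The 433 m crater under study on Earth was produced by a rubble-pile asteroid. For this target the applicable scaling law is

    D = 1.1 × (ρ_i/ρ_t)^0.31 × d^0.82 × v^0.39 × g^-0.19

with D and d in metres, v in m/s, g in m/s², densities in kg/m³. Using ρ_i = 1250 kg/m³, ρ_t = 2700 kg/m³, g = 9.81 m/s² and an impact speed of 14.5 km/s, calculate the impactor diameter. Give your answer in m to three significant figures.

d ≈ 34.8 m

Rearranging for d: d = [D / (1.1 · (1250/2700)^0.31 · 14500^0.39 · 9.81^-0.19)]^(1/0.82).
(1250/2700)^0.31 = 0.7876
14500^0.39 = 41.97
9.81^-0.19 = 0.6480
Denominator = 1.1 × 0.7876 × 41.97 × 0.6480 = 23.56
D / 23.56 = 433 / 23.56 = 18.38
d = 18.38^(1/0.82) = 18.38^1.2195 = 34.82 m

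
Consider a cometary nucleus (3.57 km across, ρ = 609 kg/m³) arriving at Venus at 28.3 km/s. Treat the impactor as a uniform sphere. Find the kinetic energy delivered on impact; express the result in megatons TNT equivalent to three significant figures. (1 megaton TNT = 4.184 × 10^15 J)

d = 3570 m; v = 28300 m/s.
Mass m = (π/6) ρ d³ = (π/6) × 609 × (3570)³ = 1.451 × 10^13 kg
E = ½ m v² = 0.5 × 1.451 × 10^13 × (28300)² = 5.810 × 10^21 J
   = 5.810 × 10^21 / 4.184×10^15 = 1.389 × 10^6 Mt

E ≈ 1.39 × 10^6 Mt TNT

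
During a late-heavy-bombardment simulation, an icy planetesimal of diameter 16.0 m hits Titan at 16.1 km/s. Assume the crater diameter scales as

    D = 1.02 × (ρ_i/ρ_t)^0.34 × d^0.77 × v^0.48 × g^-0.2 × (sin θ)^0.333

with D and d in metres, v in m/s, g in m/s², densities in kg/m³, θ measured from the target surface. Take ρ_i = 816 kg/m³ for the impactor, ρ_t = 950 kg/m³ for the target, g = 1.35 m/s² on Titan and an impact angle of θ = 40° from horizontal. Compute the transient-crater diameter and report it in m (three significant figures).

D ≈ 696 m

In SI units: v = 16100 m/s.
(ρ_i/ρ_t)^0.34 = (816/950)^0.34 = 0.9496
d^0.77 = 16^0.77 = 8.456
v^0.48 = 16100^0.48 = 104.5
g^-0.2 = 1.35^-0.2 = 0.9417
(sin 40°)^0.333 = 0.6428^0.333 = 0.8632
D = 1.02 × 0.9496 × 8.456 × 104.5 × 0.9417 × 0.8632 = 695.7 m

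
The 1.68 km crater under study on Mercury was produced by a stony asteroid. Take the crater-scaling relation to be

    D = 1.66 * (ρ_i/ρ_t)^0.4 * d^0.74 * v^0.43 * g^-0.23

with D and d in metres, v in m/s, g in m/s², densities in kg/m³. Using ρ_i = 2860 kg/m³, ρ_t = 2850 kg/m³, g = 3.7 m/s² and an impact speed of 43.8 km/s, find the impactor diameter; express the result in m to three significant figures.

Rearranging for d: d = [D / (1.66 · (2860/2850)^0.4 · 43800^0.43 · 3.7^-0.23)]^(1/0.74).
D = 1680 m.
(2860/2850)^0.4 = 1.001
43800^0.43 = 99.05
3.7^-0.23 = 0.7401
Denominator = 1.66 × 1.001 × 99.05 × 0.7401 = 121.8
D / 121.8 = 1680 / 121.8 = 13.79
d = 13.79^(1/0.74) = 13.79^1.3514 = 34.67 m

d ≈ 34.7 m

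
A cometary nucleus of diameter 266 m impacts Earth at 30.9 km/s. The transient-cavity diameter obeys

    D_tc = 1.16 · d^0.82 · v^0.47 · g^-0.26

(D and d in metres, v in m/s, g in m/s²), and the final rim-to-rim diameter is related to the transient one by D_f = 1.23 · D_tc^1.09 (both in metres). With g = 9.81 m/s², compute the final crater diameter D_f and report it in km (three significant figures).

D_f ≈ 22.2 km

v = 30900 m/s.
d^0.82 = 266^0.82 = 97.37
v^0.47 = 30900^0.47 = 128.9
g^-0.26 = 9.81^-0.26 = 0.5523
D_tc = 1.16 × 97.37 × 128.9 × 0.5523 = 8041 m
D_f = 1.23 × (8041)^1.09 = 22217 m
     = 22.22 km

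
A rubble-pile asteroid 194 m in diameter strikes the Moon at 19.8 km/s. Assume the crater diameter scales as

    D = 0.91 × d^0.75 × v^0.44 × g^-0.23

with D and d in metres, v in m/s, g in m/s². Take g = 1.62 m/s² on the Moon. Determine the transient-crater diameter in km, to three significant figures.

D ≈ 3.29 km

In SI units: v = 19800 m/s.
d^0.75 = 194^0.75 = 51.98
v^0.44 = 19800^0.44 = 77.72
g^-0.23 = 1.62^-0.23 = 0.8950
D = 0.91 × 51.98 × 77.72 × 0.8950 = 3290 m
   = 3.290 km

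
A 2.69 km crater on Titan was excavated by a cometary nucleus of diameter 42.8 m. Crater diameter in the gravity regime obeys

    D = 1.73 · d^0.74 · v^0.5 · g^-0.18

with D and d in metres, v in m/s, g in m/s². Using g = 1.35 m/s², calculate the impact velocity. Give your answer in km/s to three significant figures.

v ≈ 10.4 km/s

Rearranging for v: v = [D / (1.73 · 42.8^0.74 · 1.35^-0.18)]^(1/0.5).
D = 2690 m.
42.8^0.74 = 16.12
1.35^-0.18 = 0.9474
Denominator = 1.73 × 16.12 × 0.9474 = 26.42
D / 26.42 = 2690 / 26.42 = 101.8
v = 101.8^(1/0.5) = 101.8^2 = 10363 m/s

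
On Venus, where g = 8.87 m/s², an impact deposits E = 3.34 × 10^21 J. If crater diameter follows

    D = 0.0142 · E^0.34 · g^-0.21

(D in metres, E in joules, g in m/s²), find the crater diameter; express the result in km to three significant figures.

E^0.34 = (3.34 × 10^21)^0.34 = 2.080 × 10^7
g^-0.21 = 8.87^-0.21 = 0.6323
D = 0.0142 × 2.080 × 10^7 × 0.6323 = 1.868 × 10^5 m
   = 186.8 km

D ≈ 187 km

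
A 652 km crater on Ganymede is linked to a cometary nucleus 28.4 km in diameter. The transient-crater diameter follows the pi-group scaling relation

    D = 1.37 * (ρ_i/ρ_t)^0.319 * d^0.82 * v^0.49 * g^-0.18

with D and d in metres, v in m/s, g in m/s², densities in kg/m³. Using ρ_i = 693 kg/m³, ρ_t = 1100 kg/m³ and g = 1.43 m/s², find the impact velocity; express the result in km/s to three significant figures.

v ≈ 21.0 km/s

Rearranging for v: v = [D / (1.37 · (693/1100)^0.319 · 28400^0.82 · 1.43^-0.18)]^(1/0.49).
D = 652000 m.
(693/1100)^0.319 = 0.8630
28400^0.82 = 4485
1.43^-0.18 = 0.9376
Denominator = 1.37 × 0.8630 × 4485 × 0.9376 = 4972
D / 4972 = 652000 / 4972 = 131.1
v = 131.1^(1/0.49) = 131.1^2.0408 = 20970 m/s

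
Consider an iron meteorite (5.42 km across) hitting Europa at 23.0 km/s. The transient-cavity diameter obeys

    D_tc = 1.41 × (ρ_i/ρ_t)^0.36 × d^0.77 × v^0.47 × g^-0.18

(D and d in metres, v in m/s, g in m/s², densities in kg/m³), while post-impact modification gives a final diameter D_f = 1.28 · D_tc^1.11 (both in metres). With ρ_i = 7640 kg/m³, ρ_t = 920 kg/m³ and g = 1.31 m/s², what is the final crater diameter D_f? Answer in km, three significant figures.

D_f ≈ 1210 km

In SI: d = 5420 m, v = 23000 m/s.
(ρ_i/ρ_t)^0.36 = (7640/920)^0.36 = 2.143
d^0.77 = 5420^0.77 = 750.2
v^0.47 = 23000^0.47 = 112.2
g^-0.18 = 1.31^-0.18 = 0.9526
D_tc = 1.41 × 2.143 × 750.2 × 112.2 × 0.9526 = 2.423 × 10^5 m
D_f = 1.28 × (2.423 × 10^5)^1.11 = 1.213 × 10^6 m
     = 1213 km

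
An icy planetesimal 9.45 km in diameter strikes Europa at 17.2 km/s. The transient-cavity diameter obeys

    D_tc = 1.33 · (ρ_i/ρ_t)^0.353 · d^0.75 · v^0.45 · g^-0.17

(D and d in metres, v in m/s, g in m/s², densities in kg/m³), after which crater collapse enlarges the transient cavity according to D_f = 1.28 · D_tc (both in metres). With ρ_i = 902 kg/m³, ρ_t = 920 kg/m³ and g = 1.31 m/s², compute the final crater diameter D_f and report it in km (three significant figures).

D_f ≈ 125 km

In SI: d = 9450 m, v = 17200 m/s.
(ρ_i/ρ_t)^0.353 = (902/920)^0.353 = 0.9930
d^0.75 = 9450^0.75 = 958.5
v^0.45 = 17200^0.45 = 80.54
g^-0.17 = 1.31^-0.17 = 0.9551
D_tc = 1.33 × 0.9930 × 958.5 × 80.54 × 0.9551 = 97380 m
D_f = 1.28 × 97380 = 1.246 × 10^5 m
     = 124.6 km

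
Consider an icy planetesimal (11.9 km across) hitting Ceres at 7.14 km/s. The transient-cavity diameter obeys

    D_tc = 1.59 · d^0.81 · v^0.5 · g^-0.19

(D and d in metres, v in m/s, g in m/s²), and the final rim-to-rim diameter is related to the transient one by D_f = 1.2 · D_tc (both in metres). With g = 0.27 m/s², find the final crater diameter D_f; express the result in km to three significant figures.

In SI: d = 11900 m, v = 7140 m/s.
d^0.81 = 11900^0.81 = 2001
v^0.5 = 7140^0.5 = 84.50
g^-0.19 = 0.27^-0.19 = 1.282
D_tc = 1.59 × 2001 × 84.50 × 1.282 = 3.447 × 10^5 m
D_f = 1.2 × 3.447 × 10^5 = 4.136 × 10^5 m
     = 413.6 km

D_f ≈ 414 km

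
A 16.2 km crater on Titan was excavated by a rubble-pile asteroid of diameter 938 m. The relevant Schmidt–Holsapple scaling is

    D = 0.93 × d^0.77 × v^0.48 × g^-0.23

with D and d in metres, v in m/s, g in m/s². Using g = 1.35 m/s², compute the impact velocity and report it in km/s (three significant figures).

Rearranging for v: v = [D / (0.93 · 938^0.77 · 1.35^-0.23)]^(1/0.48).
D = 16200 m.
938^0.77 = 194.4
1.35^-0.23 = 0.9333
Denominator = 0.93 × 194.4 × 0.9333 = 168.7
D / 168.7 = 16200 / 168.7 = 96.03
v = 96.03^(1/0.48) = 96.03^2.0833 = 13488 m/s

v ≈ 13.5 km/s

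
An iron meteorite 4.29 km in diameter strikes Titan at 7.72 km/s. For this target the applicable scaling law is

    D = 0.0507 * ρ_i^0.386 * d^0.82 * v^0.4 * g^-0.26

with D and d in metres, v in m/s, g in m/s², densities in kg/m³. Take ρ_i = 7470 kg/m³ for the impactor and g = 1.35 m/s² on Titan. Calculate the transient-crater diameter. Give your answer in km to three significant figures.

D ≈ 50.1 km

In SI units: d = 4290 m, v = 7720 m/s.
ρ_i^0.386 = 7470^0.386 = 31.27
d^0.82 = 4290^0.82 = 952.0
v^0.4 = 7720^0.4 = 35.90
g^-0.26 = 1.35^-0.26 = 0.9249
D = 0.0507 × 31.27 × 952.0 × 35.90 × 0.9249 = 50114 m
   = 50.11 km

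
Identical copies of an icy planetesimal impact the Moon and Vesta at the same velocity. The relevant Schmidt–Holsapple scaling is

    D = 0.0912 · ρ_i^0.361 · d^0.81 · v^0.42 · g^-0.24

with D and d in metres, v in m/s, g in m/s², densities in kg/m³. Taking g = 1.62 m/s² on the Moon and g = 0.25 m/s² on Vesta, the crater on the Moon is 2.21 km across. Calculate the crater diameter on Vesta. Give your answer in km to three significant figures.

D ≈ 3.46 km

All impactor-dependent factors cancel in the ratio, leaving D_Vesta/D_Moon = (g_Vesta/g_Moon)^-0.24.
(0.25/1.62)^-0.24 = 0.1543^-0.24 = 1.566
D_Vesta = 1.566 × 2.21 km = 3.46 km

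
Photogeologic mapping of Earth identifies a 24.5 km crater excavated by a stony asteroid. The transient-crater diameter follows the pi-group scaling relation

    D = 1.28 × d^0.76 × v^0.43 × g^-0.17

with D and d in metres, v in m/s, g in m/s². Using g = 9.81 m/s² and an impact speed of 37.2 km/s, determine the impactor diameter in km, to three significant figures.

d ≈ 1.86 km

Rearranging for d: d = [D / (1.28 · 37200^0.43 · 9.81^-0.17)]^(1/0.76).
D = 24500 m.
37200^0.43 = 92.33
9.81^-0.17 = 0.6783
Denominator = 1.28 × 92.33 × 0.6783 = 80.16
D / 80.16 = 24500 / 80.16 = 305.6
d = 305.6^(1/0.76) = 305.6^1.3158 = 1862 m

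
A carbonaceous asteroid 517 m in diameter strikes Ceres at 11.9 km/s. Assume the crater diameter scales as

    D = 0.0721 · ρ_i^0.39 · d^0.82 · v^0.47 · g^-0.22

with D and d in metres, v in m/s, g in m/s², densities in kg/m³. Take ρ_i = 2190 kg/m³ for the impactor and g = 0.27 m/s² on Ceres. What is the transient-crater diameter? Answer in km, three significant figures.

D ≈ 26.7 km

In SI units: v = 11900 m/s.
ρ_i^0.39 = 2190^0.39 = 20.08
d^0.82 = 517^0.82 = 167.9
v^0.47 = 11900^0.47 = 82.32
g^-0.22 = 0.27^-0.22 = 1.334
D = 0.0721 × 20.08 × 167.9 × 82.32 × 1.334 = 26694 m
   = 26.69 km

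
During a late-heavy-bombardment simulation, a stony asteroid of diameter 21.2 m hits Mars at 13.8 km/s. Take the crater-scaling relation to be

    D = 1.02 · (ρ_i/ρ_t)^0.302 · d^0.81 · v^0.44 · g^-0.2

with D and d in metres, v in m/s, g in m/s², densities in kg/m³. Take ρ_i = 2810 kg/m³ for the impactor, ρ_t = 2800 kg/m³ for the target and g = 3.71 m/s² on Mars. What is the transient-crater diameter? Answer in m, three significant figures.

In SI units: v = 13800 m/s.
(ρ_i/ρ_t)^0.302 = (2810/2800)^0.302 = 1.001
d^0.81 = 21.2^0.81 = 11.87
v^0.44 = 13800^0.44 = 66.31
g^-0.2 = 3.71^-0.2 = 0.7694
D = 1.02 × 1.001 × 11.87 × 66.31 × 0.7694 = 618.3 m

D ≈ 618 m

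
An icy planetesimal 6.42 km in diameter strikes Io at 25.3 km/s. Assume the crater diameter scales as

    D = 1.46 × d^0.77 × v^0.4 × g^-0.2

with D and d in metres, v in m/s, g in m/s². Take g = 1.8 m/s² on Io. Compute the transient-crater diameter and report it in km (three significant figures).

D ≈ 64.0 km

In SI units: d = 6420 m, v = 25300 m/s.
d^0.77 = 6420^0.77 = 854.7
v^0.4 = 25300^0.4 = 57.71
g^-0.2 = 1.8^-0.2 = 0.8891
D = 1.46 × 854.7 × 57.71 × 0.8891 = 64028 m
   = 64.03 km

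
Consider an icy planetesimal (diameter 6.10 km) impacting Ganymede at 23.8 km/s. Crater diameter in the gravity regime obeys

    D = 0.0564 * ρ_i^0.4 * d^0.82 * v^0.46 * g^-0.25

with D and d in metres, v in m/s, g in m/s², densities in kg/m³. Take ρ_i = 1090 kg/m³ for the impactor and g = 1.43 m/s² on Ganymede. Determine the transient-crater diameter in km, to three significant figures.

D ≈ 111 km

In SI units: d = 6100 m, v = 23800 m/s.
ρ_i^0.4 = 1090^0.4 = 16.40
d^0.82 = 6100^0.82 = 1270
v^0.46 = 23800^0.46 = 103.1
g^-0.25 = 1.43^-0.25 = 0.9145
D = 0.0564 × 16.40 × 1270 × 103.1 × 0.9145 = 1.108 × 10^5 m
   = 110.8 km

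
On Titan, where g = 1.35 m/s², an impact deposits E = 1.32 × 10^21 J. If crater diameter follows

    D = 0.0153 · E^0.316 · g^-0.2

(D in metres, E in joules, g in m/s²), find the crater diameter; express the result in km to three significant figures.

D ≈ 68.0 km

E^0.316 = (1.32 × 10^21)^0.316 = 4.722 × 10^6
g^-0.2 = 1.35^-0.2 = 0.9417
D = 0.0153 × 4.722 × 10^6 × 0.9417 = 68035 m
   = 68.03 km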